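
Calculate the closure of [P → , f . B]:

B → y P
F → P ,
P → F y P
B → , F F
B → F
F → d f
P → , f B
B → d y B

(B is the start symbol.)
Start with: [P → , f . B]
  [P → , f . B] has the dot before B: add [B → . y P], [B → . , F F], [B → . F], [B → . d y B]
  [B → . F] has the dot before F: add [F → . P ,], [F → . d f]
  [F → . P ,] has the dot before P: add [P → . F y P], [P → . , f B]
No further items can be added.

CLOSURE = { [B → . , F F], [B → . F], [B → . d y B], [B → . y P], [F → . P ,], [F → . d f], [P → , f . B], [P → . , f B], [P → . F y P] }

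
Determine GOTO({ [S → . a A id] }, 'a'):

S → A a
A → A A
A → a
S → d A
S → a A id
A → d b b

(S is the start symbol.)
GOTO(I, 'a') = CLOSURE({ [A → αX.β] : [A → α.Xβ] ∈ I, X = 'a' })

Items with dot before 'a', with the dot advanced:
  [S → . a A id] → [S → a . A id]
Closure of the advanced items:
  [S → a . A id] has the dot before A: add [A → . A A], [A → . a], [A → . d b b]

GOTO = { [A → . A A], [A → . a], [A → . d b b], [S → a . A id] }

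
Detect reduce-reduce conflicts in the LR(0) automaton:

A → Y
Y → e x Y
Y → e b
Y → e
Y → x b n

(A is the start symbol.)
No reduce-reduce conflicts

A reduce-reduce conflict occurs when an LR(0) state has two complete items [A → α .] and [B → β .] — both call for a reduction, and with no lookahead the parser cannot choose between them.

Augment with A' → A and build the canonical LR(0) collection (I0 = CLOSURE({[A' → . A]}), then GOTO on every symbol after a dot until no new states appear). It has 10 states:
  I0: { [A → . Y], [A' → . A], [Y → . e b], [Y → . e x Y], [Y → . e], [Y → . x b n] }  — shift
  I1: { [A' → A .] }  — accept
  I2: { [A → Y .] }  — reduce
  I3: { [Y → e . b], [Y → e . x Y], [Y → e .] }  — shift, reduce
  I4: { [Y → x . b n] }  — shift
  I5: { [Y → x b . n] }  — shift
  I6: { [Y → x b n .] }  — reduce
  I7: { [Y → e b .] }  — reduce
  I8: { [Y → . e b], [Y → . e x Y], [Y → . e], [Y → . x b n], [Y → e x . Y] }  — shift
  I9: { [Y → e x Y .] }  — reduce

No state contains more than one complete item.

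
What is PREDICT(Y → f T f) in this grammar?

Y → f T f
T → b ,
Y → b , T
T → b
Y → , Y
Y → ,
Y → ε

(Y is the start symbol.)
PREDICT(Y → f T f) = (FIRST(RHS) \ {ε}) ∪ (FOLLOW(Y) if ε ∈ FIRST(RHS), i.e. RHS ⇒* ε)
FIRST(f T f) = { 'f' }
ε ∉ FIRST(f T f), so FOLLOW(Y) is not added.
PREDICT(Y → f T f) = { 'f' }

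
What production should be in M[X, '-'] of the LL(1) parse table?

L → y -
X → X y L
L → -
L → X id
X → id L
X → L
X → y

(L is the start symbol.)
To find M[X, '-'], we find productions for X where '-' is in the predict set (PREDICT(N → α) = (FIRST(α) \ {ε}) ∪ (FOLLOW(N) if α ⇒* ε)).

Relevant sets:
  FIRST(X) = { '-', 'id', 'y' }
  FIRST(L) = { '-', 'id', 'y' }

X → X y L: PREDICT = { '-', 'id', 'y' }
  '-' is in predict set, so this production goes in M[X, '-']
X → id L: PREDICT = { 'id' }
X → L: PREDICT = { '-', 'id', 'y' }
  '-' is in predict set, so this production goes in M[X, '-']
X → y: PREDICT = { 'y' }

M[X, '-'] = X → X y L, X → L  (a multiply-defined cell — the grammar is not LL(1))

Answer: X → X y L, X → L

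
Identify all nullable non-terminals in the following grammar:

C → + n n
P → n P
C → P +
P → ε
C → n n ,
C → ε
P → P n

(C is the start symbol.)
{ 'C', 'P' }

A non-terminal is nullable if it can derive ε (the empty string): either it has an ε-production, or it has a production whose right-hand side consists entirely of nullable non-terminals.

ε-productions: P → ε, C → ε
So P, C are immediately nullable.
Every non-terminal is now nullable.
Nullable = { 'C', 'P' }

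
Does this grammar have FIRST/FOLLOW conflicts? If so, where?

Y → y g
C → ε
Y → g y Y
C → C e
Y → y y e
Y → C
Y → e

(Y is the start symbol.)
A FIRST/FOLLOW conflict occurs when a non-terminal N has a nullable alternative N → β (β ⇒* ε) and another alternative N → α with FIRST(α) ∩ FOLLOW(N) ≠ ∅: on such a lookahead the parser cannot decide between expanding α and letting N vanish via β.

Nullable non-terminals: C, Y.
FIRST sets used below: FIRST(C) = { 'e', ε }

C: nullable alternative(s) C → ε; FOLLOW(C) = { $, 'e' }
  C → ε: FIRST \ {ε} = { } — this is the only nullable alternative, skip
  C → C e: FIRST \ {ε} = { 'e' } — overlaps FOLLOW(C) on { 'e' }: CONFLICT

Y: nullable alternative(s) Y → C; FOLLOW(Y) = { $ }
  Y → y g: FIRST \ {ε} = { 'y' } — disjoint from FOLLOW(Y)
  Y → g y Y: FIRST \ {ε} = { 'g' } — disjoint from FOLLOW(Y)
  Y → y y e: FIRST \ {ε} = { 'y' } — disjoint from FOLLOW(Y)
  Y → C: FIRST \ {ε} = { 'e' } — this is the only nullable alternative, skip
  Y → e: FIRST \ {ε} = { 'e' } — disjoint from FOLLOW(Y)

So the grammar has 1 FIRST/FOLLOW conflict (marked CONFLICT above).

Answer: Yes. C → C e with FOLLOW(C) on { 'e' }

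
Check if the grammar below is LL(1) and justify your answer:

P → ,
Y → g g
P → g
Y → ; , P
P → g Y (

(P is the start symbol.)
No. Predict set conflict for P: { 'g' }

For P:
  PREDICT(P → ',') = { ',' }
  PREDICT(P → g) = { 'g' }
  PREDICT(P → g Y '(') = { 'g' }
For Y:
  PREDICT(Y → g g) = { 'g' }
  PREDICT(Y → ';' ',' P) = { ';' }

Conflict found: Predict set conflict for P: { 'g' }
The grammar is NOT LL(1).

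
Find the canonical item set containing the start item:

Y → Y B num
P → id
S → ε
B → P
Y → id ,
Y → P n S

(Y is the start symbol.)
First, augment the grammar with Y' → Y
I₀ = CLOSURE({ [Y' → . Y] }):
  [Y' → . Y] has the dot before Y: add [Y → . Y B num], [Y → . id ,], [Y → . P n S]
  [Y → . P n S] has the dot before P: add [P → . id]
No further items can be added.

I₀ = { [P → . id], [Y → . P n S], [Y → . Y B num], [Y → . id ,], [Y' → . Y] }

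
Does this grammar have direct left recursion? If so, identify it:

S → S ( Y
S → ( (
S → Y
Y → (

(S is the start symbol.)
Direct left recursion occurs when N → N α for some non-terminal N (the right-hand side begins with the left-hand side itself).

S → S ( Y: LEFT RECURSIVE (starts with S)
S → ( (: starts with '('
S → Y: starts with Y
Y → (: starts with '('

The grammar has direct left recursion on: S.

Answer: Yes, S is left-recursive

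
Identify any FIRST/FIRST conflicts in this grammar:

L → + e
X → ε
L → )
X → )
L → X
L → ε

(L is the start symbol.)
FIRST sets of the non-terminals at (or reachable through a nullable prefix from) the front of some alternative:
  FIRST(X) = { ')', ε }

Productions for L:
  L → + e: FIRST = { '+' }
  L → ): FIRST = { ')' }
  L → X: FIRST = { ')', ε }
  L → ε: FIRST = { ε }
Productions for X:
  X → ε: FIRST = { ε }
  X → ): FIRST = { ')' }

Conflict for L: L → ) and L → X
  Overlap: { ')' }
Conflict for L: L → X and L → ε
  Overlap: { ε }

Answer: Yes. L → ')' / L → X on { ')' }; L → X / L → ε on { ε }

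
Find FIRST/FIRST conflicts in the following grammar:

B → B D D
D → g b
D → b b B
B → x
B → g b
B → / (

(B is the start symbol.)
Yes. B → B D D / B → x on { 'x' }; B → B D D / B → g b on { 'g' }; B → B D D / B → '/' '(' on { '/' }

FIRST sets of the non-terminals at (or reachable through a nullable prefix from) the front of some alternative:
  FIRST(B) = { '/', 'g', 'x' }

Productions for B:
  B → B D D: FIRST = { '/', 'g', 'x' }
  B → x: FIRST = { 'x' }
  B → g b: FIRST = { 'g' }
  B → / (: FIRST = { '/' }
Productions for D:
  D → g b: FIRST = { 'g' }
  D → b b B: FIRST = { 'b' }

Conflict for B: B → B D D and B → x
  Overlap: { 'x' }
Conflict for B: B → B D D and B → g b
  Overlap: { 'g' }
Conflict for B: B → B D D and B → / (
  Overlap: { '/' }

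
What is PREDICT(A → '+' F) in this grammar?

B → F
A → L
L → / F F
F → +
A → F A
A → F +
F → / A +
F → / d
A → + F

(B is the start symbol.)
PREDICT(A → '+' F) = (FIRST(RHS) \ {ε}) ∪ (FOLLOW(A) if ε ∈ FIRST(RHS), i.e. RHS ⇒* ε)
FIRST('+' F) = { '+' }
ε ∉ FIRST('+' F), so FOLLOW(A) is not added.
PREDICT(A → '+' F) = { '+' }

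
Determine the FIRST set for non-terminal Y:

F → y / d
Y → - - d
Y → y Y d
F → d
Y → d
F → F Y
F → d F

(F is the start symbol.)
To compute FIRST(Y), examine every production with Y on the left-hand side, reading each right-hand side left to right until a non-nullable symbol is reached.

From Y → - - d:
  - '-' is a terminal: add '-' and stop
From Y → y Y d:
  - y is a terminal: add 'y' and stop
From Y → d:
  - d is a terminal: add 'd' and stop

Collecting: FIRST(Y) = { '-', 'd', 'y' }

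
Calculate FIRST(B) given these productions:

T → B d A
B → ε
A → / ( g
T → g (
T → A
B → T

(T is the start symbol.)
{ '/', 'd', 'g', ε }

To compute FIRST(B), examine every production with B on the left-hand side, reading each right-hand side left to right until a non-nullable symbol is reached.

FIRST sets of the other non-terminals involved (by the same procedure, iterated to a fixed point):
  FIRST(T) = { '/', 'd', 'g' }

From B → ε:
  - ε-production, so ε ∈ FIRST(B)
From B → T:
  - T is a non-terminal: add FIRST(T) \ {ε} = { '/', 'd', 'g' }
    T is not nullable, so stop

Collecting: FIRST(B) = { '/', 'd', 'g', ε }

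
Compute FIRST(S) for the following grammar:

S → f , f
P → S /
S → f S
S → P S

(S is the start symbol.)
FIRST sets of the other non-terminals involved (by the same procedure, iterated to a fixed point):
  FIRST(P) = { 'f' }

From S → f , f:
  - f is a terminal: add 'f' and stop
From S → f S:
  - f is a terminal: add 'f' and stop
From S → P S:
  - P is a non-terminal: add FIRST(P) \ {ε} = { 'f' }
    P is not nullable, so stop

Collecting: FIRST(S) = { 'f' }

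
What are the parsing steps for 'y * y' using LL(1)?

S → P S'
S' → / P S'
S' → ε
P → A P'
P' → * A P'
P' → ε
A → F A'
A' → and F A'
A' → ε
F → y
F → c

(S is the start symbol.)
Stack is shown with the top on the left.

Stack         Input    Action
-----------------------------
S $           y * y $  output S → P S'
P S' $        y * y $  output P → A P'
A P' S' $     y * y $  output A → F A'
F A' P' S' $  y * y $  output F → y
y A' P' S' $  y * y $  match 'y'
A' P' S' $    * y $    output A' → ε
P' S' $       * y $    output P' → * A P'
* A P' S' $   * y $    match '*'
A P' S' $     y $      output A → F A'
F A' P' S' $  y $      output F → y
y A' P' S' $  y $      match 'y'
A' P' S' $    $        output A' → ε
P' S' $       $        output P' → ε
S' $          $        output S' → ε
$             $        accept

The string is accepted.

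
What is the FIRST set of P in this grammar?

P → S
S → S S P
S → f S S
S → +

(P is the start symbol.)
To compute FIRST(P), examine every production with P on the left-hand side, reading each right-hand side left to right until a non-nullable symbol is reached.

FIRST sets of the other non-terminals involved (by the same procedure, iterated to a fixed point):
  FIRST(S) = { '+', 'f' }

From P → S:
  - S is a non-terminal: add FIRST(S) \ {ε} = { '+', 'f' }
    S is not nullable, so stop

Collecting: FIRST(P) = { '+', 'f' }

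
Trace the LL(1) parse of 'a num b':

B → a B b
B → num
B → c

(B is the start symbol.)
LL(1) parsing maintains a stack (initially the start symbol over $) and the input. At each step: if the stack top is a terminal, match it against the current input token; if it is a non-terminal N, replace it with the RHS of M[N, lookahead] (the unique production whose predict set contains the lookahead).

Stack is shown with the top on the left.

Stack    Input      Action
--------------------------
B $      a num b $  output B → a B b
a B b $  a num b $  match 'a'
B b $    num b $    output B → num
num b $  num b $    match 'num'
b $      b $        match 'b'
$        $          accept

The string is accepted.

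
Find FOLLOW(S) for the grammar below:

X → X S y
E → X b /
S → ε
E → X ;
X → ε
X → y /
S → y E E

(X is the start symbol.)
{ 'y' }

To compute FOLLOW(S), find every occurrence of S on a right-hand side N → α S β: add FIRST(β) \ {ε}, and if β is empty or nullable also add FOLLOW(N). Iterate to a fixed point.

In X → X S y: S is followed by y, add FIRST(y) \ {ε} = { 'y' }

Taking the union: FOLLOW(S) = { 'y' }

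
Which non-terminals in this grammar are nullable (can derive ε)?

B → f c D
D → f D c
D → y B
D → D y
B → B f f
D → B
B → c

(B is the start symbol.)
None

A non-terminal is nullable if it can derive ε (the empty string): either it has an ε-production, or it has a production whose right-hand side consists entirely of nullable non-terminals.

There are no ε-productions, so no non-terminal can derive ε.
No non-terminals are nullable.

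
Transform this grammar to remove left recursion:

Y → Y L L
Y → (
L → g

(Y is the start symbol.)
Y is directly left-recursive. The standard transformation for
  A → A α₁ | ... | A α_m | β₁ | ... | β_n
is
  A  → β₁ A' | ... | β_n A'
  A' → α₁ A' | ... | α_m A' | ε

Y → ( becomes Y → ( Y'
Y → Y L L becomes Y' → L L Y'
Add Y' → ε

Productions for other non-terminals are unchanged:
  L → g

Resulting grammar:
Y → ( Y'
Y' → L L Y'
Y' → ε
L → g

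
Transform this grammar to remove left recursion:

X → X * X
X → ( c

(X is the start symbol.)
X is directly left-recursive. The standard transformation for
  A → A α₁ | ... | A α_m | β₁ | ... | β_n
is
  A  → β₁ A' | ... | β_n A'
  A' → α₁ A' | ... | α_m A' | ε

X → ( c becomes X → ( c X'
X → X * X becomes X' → * X X'
Add X' → ε

Resulting grammar:
X → ( c X'
X' → * X X'
X' → ε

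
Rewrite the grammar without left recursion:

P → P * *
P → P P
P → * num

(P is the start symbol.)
P → * num P'
P' → * * P'
P' → P P'
P' → ε

P is directly left-recursive. The standard transformation for
  A → A α₁ | ... | A α_m | β₁ | ... | β_n
is
  A  → β₁ A' | ... | β_n A'
  A' → α₁ A' | ... | α_m A' | ε

P → * num becomes P → * num P'
P → P * * becomes P' → * * P'
P → P P becomes P' → P P'
Add P' → ε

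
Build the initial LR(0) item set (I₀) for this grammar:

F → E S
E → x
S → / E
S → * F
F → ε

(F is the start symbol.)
First, augment the grammar with F' → F
I₀ = CLOSURE({ [F' → . F] }):
  [F' → . F] has the dot before F: add [F → . E S], [F → .]
  [F → . E S] has the dot before E: add [E → . x]
No further items can be added.

I₀ = { [E → . x], [F → . E S], [F → .], [F' → . F] }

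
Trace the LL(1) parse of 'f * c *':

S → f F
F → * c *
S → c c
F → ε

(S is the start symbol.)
LL(1) parsing maintains a stack (initially the start symbol over $) and the input. At each step: if the stack top is a terminal, match it against the current input token; if it is a non-terminal N, replace it with the RHS of M[N, lookahead] (the unique production whose predict set contains the lookahead).

Stack is shown with the top on the left.

Stack    Input      Action
--------------------------
S $      f * c * $  output S → f F
f F $    f * c * $  match 'f'
F $      * c * $    output F → * c *
* c * $  * c * $    match '*'
c * $    c * $      match 'c'
* $      * $        match '*'
$        $          accept

The string is accepted.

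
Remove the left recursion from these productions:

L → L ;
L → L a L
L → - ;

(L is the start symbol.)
L is directly left-recursive. The standard transformation for
  A → A α₁ | ... | A α_m | β₁ | ... | β_n
is
  A  → β₁ A' | ... | β_n A'
  A' → α₁ A' | ... | α_m A' | ε

L → - ; becomes L → - ; L'
L → L ; becomes L' → ; L'
L → L a L becomes L' → a L L'
Add L' → ε

Resulting grammar:
L → - ; L'
L' → ; L'
L' → a L L'
L' → ε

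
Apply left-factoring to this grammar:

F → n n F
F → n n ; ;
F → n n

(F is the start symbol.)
Left-factoring transforms A → αβ₁ | αβ₂ into A → αA' and A' → β₁ | β₂
(α is the longest common prefix among the alternatives). Repeat until
no nonterminal has two alternatives with a common prefix.

Round 1: F has alternatives sharing prefix 'n n'. Introduce F': F → n n F'
  Add: F' → F
  Add: F' → ; ;
  Add: F' → ε

No remaining common prefixes — done.

Resulting grammar:
F → n n F'
F' → F
F' → ; ;
F' → ε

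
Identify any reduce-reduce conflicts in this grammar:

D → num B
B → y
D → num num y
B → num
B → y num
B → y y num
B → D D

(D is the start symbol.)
A reduce-reduce conflict occurs when an LR(0) state has two complete items [A → α .] and [B → β .] — both call for a reduction, and with no lookahead the parser cannot choose between them.

Augment with D' → D and build the canonical LR(0) collection (I0 = CLOSURE({[D' → . D]}), then GOTO on every symbol after a dot until no new states appear). It has 12 states:
  I0: { [D → . num B], [D → . num num y], [D' → . D] }  — shift
  I1: { [D' → D .] }  — accept
  I2: { [B → . D D], [B → . num], [B → . y num], [B → . y y num], [B → . y], [D → . num B], [D → . num num y], [D → num . B], [D → num . num y] }  — shift
  I3: { [D → num B .] }  — reduce
  I4: { [B → D . D], [D → . num B], [D → . num num y] }  — shift
  I5: { [B → . D D], [B → . num], [B → . y num], [B → . y y num], [B → . y], [B → num .], [D → . num B], [D → . num num y], [D → num . B], [D → num . num y], [D → num num . y] }  — shift, reduce
  I6: { [B → y . num], [B → y . y num], [B → y .] }  — shift, reduce
  I7: { [B → y num .] }  — reduce
  I8: { [B → y y . num] }  — shift
  I9: { [B → y y num .] }  — reduce
  I10: { [B → y . num], [B → y . y num], [B → y .], [D → num num y .] }  — shift, 2 reduces
  I11: { [B → D D .] }  — reduce

I10 contains complete items [B → y .], [D → num num y .] — reduce-reduce conflict.

Answer: Yes — I10: [B → y .] vs [D → num num y .]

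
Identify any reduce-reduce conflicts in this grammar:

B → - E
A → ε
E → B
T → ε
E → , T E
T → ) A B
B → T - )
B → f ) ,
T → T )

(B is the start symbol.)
Yes — I15: [A → .] vs [T → T ) .]

A reduce-reduce conflict occurs when an LR(0) state has two complete items [A → α .] and [B → β .] — both call for a reduction, and with no lookahead the parser cannot choose between them.

Augment with B' → B and build the canonical LR(0) collection (I0 = CLOSURE({[B' → . B]}), then GOTO on every symbol after a dot until no new states appear). It has 19 states:
  I0: { [B → . - E], [B → . T - )], [B → . f ) ,], [B' → . B], [T → . ) A B], [T → . T )], [T → .] }  — shift, reduce
  I1: { [A → .], [T → ) . A B] }  — reduce
  I2: { [B → - . E], [B → . - E], [B → . T - )], [B → . f ) ,], [E → . , T E], [E → . B], [T → . ) A B], [T → . T )], [T → .] }  — shift, reduce
  I3: { [B' → B .] }  — accept
  I4: { [B → T . - )], [T → T . )] }  — shift
  I5: { [B → f . ) ,] }  — shift
  I6: { [B → f ) . ,] }  — shift
  I7: { [B → f ) , .] }  — reduce
  I8: { [T → T ) .] }  — reduce
  I9: { [B → T - . )] }  — shift
  I10: { [B → T - ) .] }  — reduce
  I11: { [E → , . T E], [T → . ) A B], [T → . T )], [T → .] }  — shift, reduce
  I12: { [E → B .] }  — reduce
  I13: { [B → - E .] }  — reduce
  I14: { [B → . - E], [B → . T - )], [B → . f ) ,], [E → , T . E], [E → . , T E], [E → . B], [T → . ) A B], [T → . T )], [T → .], [T → T . )] }  — shift, reduce
  I15: { [A → .], [T → ) . A B], [T → T ) .] }  — 2 reduces
  I16: { [E → , T E .] }  — reduce
  I17: { [B → . - E], [B → . T - )], [B → . f ) ,], [T → ) A . B], [T → . ) A B], [T → . T )], [T → .] }  — shift, reduce
  I18: { [T → ) A B .] }  — reduce

I15 contains complete items [A → .], [T → T ) .] — reduce-reduce conflict.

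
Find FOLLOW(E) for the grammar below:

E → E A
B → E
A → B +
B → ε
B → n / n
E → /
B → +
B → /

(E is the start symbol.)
{ $, '+', '/', 'n' }

To compute FOLLOW(E), find every occurrence of E on a right-hand side N → α E β: add FIRST(β) \ {ε}, and if β is empty or nullable also add FOLLOW(N). Iterate to a fixed point.

E is the start symbol, so $ ∈ FOLLOW(E).
In E → E A: E is followed by A, add FIRST(A) \ {ε} = { '+', '/', 'n' }
In B → E: E is at the end, add FOLLOW(B)

The FOLLOW sets referred to above (computed the same way, to a fixed point):
  FOLLOW(B) = { '+' }

Taking the union: FOLLOW(E) = { $, '+', '/', 'n' }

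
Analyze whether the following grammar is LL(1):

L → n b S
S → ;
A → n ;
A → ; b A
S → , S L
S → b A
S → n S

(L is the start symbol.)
Yes, the grammar is LL(1).

For S:
  PREDICT(S → ';') = { ';' }
  PREDICT(S → ',' S L) = { ',' }
  PREDICT(S → b A) = { 'b' }
  PREDICT(S → n S) = { 'n' }
For A:
  PREDICT(A → n ';') = { 'n' }
  PREDICT(A → ';' b A) = { ';' }
L has a single production, so nothing to check there.

All predict sets are disjoint. The grammar IS LL(1).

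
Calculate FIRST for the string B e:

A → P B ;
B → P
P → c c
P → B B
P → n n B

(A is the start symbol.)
FIRST sets of the non-terminals involved (from the grammar, by fixed-point iteration):
  FIRST(B) = { 'c', 'n' }

To compute FIRST(B e), process the symbols left to right:
Symbol B is a non-terminal. Add FIRST(B) \ {ε} = { 'c', 'n' }
B is not nullable (ε ∉ FIRST(B)), so stop here.
FIRST(B e) = { 'c', 'n' }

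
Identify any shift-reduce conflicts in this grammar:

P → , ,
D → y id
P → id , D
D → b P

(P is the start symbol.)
No shift-reduce conflicts

Augment with P' → P and build the canonical LR(0) collection (I0 = CLOSURE({[P' → . P]}), then GOTO on every symbol after a dot until no new states appear). It has 11 states:
  I0: { [P → . , ,], [P → . id , D], [P' → . P] }  — shift
  I1: { [P → , . ,] }  — shift
  I2: { [P' → P .] }  — accept
  I3: { [P → id . , D] }  — shift
  I4: { [D → . b P], [D → . y id], [P → id , . D] }  — shift
  I5: { [P → id , D .] }  — reduce
  I6: { [D → b . P], [P → . , ,], [P → . id , D] }  — shift
  I7: { [D → y . id] }  — shift
  I8: { [D → y id .] }  — reduce
  I9: { [D → b P .] }  — reduce
  I10: { [P → , , .] }  — reduce

No state contains both a complete item and a shift item.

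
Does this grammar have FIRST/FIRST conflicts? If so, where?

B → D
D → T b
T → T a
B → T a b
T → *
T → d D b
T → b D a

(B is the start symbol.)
Yes. B → D / B → T a b on { '*', 'b', 'd' }; T → T a / T → '*' on { '*' }; T → T a / T → d D b on { 'd' }; T → T a / T → b D a on { 'b' }

A FIRST/FIRST conflict occurs when two productions N → α and N → β for the same non-terminal have FIRST(α) ∩ FIRST(β) ≠ ∅ (with ε ∈ FIRST of a nullable right-hand side, so two nullable alternatives also conflict).

FIRST sets of the non-terminals at (or reachable through a nullable prefix from) the front of some alternative:
  FIRST(D) = { '*', 'b', 'd' }
  FIRST(T) = { '*', 'b', 'd' }

Productions for B:
  B → D: FIRST = { '*', 'b', 'd' }
  B → T a b: FIRST = { '*', 'b', 'd' }
Productions for T:
  T → T a: FIRST = { '*', 'b', 'd' }
  T → *: FIRST = { '*' }
  T → d D b: FIRST = { 'd' }
  T → b D a: FIRST = { 'b' }
D has only one production, so no FIRST/FIRST conflict is possible there.

Conflict for B: B → D and B → T a b
  Overlap: { '*', 'b', 'd' }
Conflict for T: T → T a and T → *
  Overlap: { '*' }
Conflict for T: T → T a and T → d D b
  Overlap: { 'd' }
Conflict for T: T → T a and T → b D a
  Overlap: { 'b' }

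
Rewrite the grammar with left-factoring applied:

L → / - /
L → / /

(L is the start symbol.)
L → / L'
L' → - /
L' → /

Left-factoring transforms A → αβ₁ | αβ₂ into A → αA' and A' → β₁ | β₂
(α is the longest common prefix among the alternatives). Repeat until
no nonterminal has two alternatives with a common prefix.

Round 1: L has alternatives sharing prefix '/'. Introduce L': L → / L'
  Add: L' → - /
  Add: L' → /

No remaining common prefixes — done.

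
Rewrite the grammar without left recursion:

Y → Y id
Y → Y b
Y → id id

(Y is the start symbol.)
Y is directly left-recursive. The standard transformation for
  A → A α₁ | ... | A α_m | β₁ | ... | β_n
is
  A  → β₁ A' | ... | β_n A'
  A' → α₁ A' | ... | α_m A' | ε

Y → id id becomes Y → id id Y'
Y → Y id becomes Y' → id Y'
Y → Y b becomes Y' → b Y'
Add Y' → ε

Resulting grammar:
Y → id id Y'
Y' → id Y'
Y' → b Y'
Y' → ε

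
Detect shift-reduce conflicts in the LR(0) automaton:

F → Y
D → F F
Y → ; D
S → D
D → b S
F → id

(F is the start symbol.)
No shift-reduce conflicts

A shift-reduce conflict occurs when an LR(0) state has both:
  - a complete (reduce) item [A → α .] (dot at the end), and
  - a shift item [B → β . c γ] (dot before a terminal).

Augment with F' → F and build the canonical LR(0) collection (I0 = CLOSURE({[F' → . F]}), then GOTO on every symbol after a dot until no new states appear). It has 11 states:
  I0: { [F → . Y], [F → . id], [F' → . F], [Y → . ; D] }  — shift
  I1: { [D → . F F], [D → . b S], [F → . Y], [F → . id], [Y → . ; D], [Y → ; . D] }  — shift
  I2: { [F' → F .] }  — accept
  I3: { [F → Y .] }  — reduce
  I4: { [F → id .] }  — reduce
  I5: { [Y → ; D .] }  — reduce
  I6: { [D → F . F], [F → . Y], [F → . id], [Y → . ; D] }  — shift
  I7: { [D → . F F], [D → . b S], [D → b . S], [F → . Y], [F → . id], [S → . D], [Y → . ; D] }  — shift
  I8: { [S → D .] }  — reduce
  I9: { [D → b S .] }  — reduce
  I10: { [D → F F .] }  — reduce

No state contains both a complete item and a shift item.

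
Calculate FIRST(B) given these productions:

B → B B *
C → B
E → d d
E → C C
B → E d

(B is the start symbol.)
To compute FIRST(B), examine every production with B on the left-hand side, reading each right-hand side left to right until a non-nullable symbol is reached.

FIRST sets of the other non-terminals involved (by the same procedure, iterated to a fixed point):
  FIRST(E) = { 'd' }

From B → B B *:
  - B is the symbol being defined: contributes nothing new
    B is not nullable, so stop
From B → E d:
  - E is a non-terminal: add FIRST(E) \ {ε} = { 'd' }
    E is not nullable, so stop

Collecting: FIRST(B) = { 'd' }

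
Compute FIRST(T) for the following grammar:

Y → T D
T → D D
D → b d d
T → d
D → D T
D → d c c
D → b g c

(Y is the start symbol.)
To compute FIRST(T), examine every production with T on the left-hand side, reading each right-hand side left to right until a non-nullable symbol is reached.

FIRST sets of the other non-terminals involved (by the same procedure, iterated to a fixed point):
  FIRST(D) = { 'b', 'd' }

From T → D D:
  - D is a non-terminal: add FIRST(D) \ {ε} = { 'b', 'd' }
    D is not nullable, so stop
From T → d:
  - d is a terminal: add 'd' and stop

Collecting: FIRST(T) = { 'b', 'd' }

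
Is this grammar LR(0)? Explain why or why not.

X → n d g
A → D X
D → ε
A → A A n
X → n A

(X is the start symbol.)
A grammar is LR(0) if no state in the canonical LR(0) collection has:
  - both a shift item (dot before a terminal) and a complete item (shift-reduce conflict), or
  - two or more complete items (reduce-reduce conflict; the accept item [X' → X .] counts as a complete item here).

Augment with X' → X and build the canonical LR(0) collection (I0 = CLOSURE({[X' → . X]}), then GOTO on every symbol after a dot until no new states appear). It has 10 states:
  I0: { [X → . n A], [X → . n d g], [X' → . X] }  — shift
  I1: { [X' → X .] }  — accept
  I2: { [A → . A A n], [A → . D X], [D → .], [X → n . A], [X → n . d g] }  — shift, reduce
  I3: { [A → . A A n], [A → . D X], [A → A . A n], [D → .], [X → n A .] }  — 2 reduces
  I4: { [A → D . X], [X → . n A], [X → . n d g] }  — shift
  I5: { [X → n d . g] }  — shift
  I6: { [X → n d g .] }  — reduce
  I7: { [A → D X .] }  — reduce
  I8: { [A → . A A n], [A → . D X], [A → A . A n], [A → A A . n], [D → .] }  — shift, reduce
  I9: { [A → A A n .] }  — reduce

Conflict in state I2:
  Shift-reduce conflict between [D → .] and [X → n . d g]
So the grammar is NOT LR(0).

Answer: No. Shift-reduce conflict between [D → .] and [X → n . d g]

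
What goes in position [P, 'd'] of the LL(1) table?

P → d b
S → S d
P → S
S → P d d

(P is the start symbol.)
To find M[P, 'd'], we find productions for P where 'd' is in the predict set (PREDICT(N → α) = (FIRST(α) \ {ε}) ∪ (FOLLOW(N) if α ⇒* ε)).

Relevant sets:
  FIRST(S) = { 'd' }

P → d b: PREDICT = { 'd' }
  'd' is in predict set, so this production goes in M[P, 'd']
P → S: PREDICT = { 'd' }
  'd' is in predict set, so this production goes in M[P, 'd']

M[P, 'd'] = P → d b, P → S  (a multiply-defined cell — the grammar is not LL(1))

Answer: P → d b, P → S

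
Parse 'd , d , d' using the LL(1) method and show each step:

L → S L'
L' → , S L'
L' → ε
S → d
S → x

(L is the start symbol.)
LL(1) parsing maintains a stack (initially the start symbol over $) and the input. At each step: if the stack top is a terminal, match it against the current input token; if it is a non-terminal N, replace it with the RHS of M[N, lookahead] (the unique production whose predict set contains the lookahead).

Stack is shown with the top on the left.

Stack     Input        Action
-----------------------------
L $       d , d , d $  output L → S L'
S L' $    d , d , d $  output S → d
d L' $    d , d , d $  match 'd'
L' $      , d , d $    output L' → , S L'
, S L' $  , d , d $    match ','
S L' $    d , d $      output S → d
d L' $    d , d $      match 'd'
L' $      , d $        output L' → , S L'
, S L' $  , d $        match ','
S L' $    d $          output S → d
d L' $    d $          match 'd'
L' $      $            output L' → ε
$         $            accept

The string is accepted.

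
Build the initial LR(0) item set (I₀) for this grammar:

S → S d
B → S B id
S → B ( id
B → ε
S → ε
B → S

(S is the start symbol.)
First, augment the grammar with S' → S
I₀ = CLOSURE({ [S' → . S] }):
  [S' → . S] has the dot before S: add [S → . S d], [S → . B ( id], [S → .]
  [S → . B ( id] has the dot before B: add [B → . S B id], [B → .], [B → . S]
No further items can be added.

I₀ = { [B → . S B id], [B → . S], [B → .], [S → . B ( id], [S → . S d], [S → .], [S' → . S] }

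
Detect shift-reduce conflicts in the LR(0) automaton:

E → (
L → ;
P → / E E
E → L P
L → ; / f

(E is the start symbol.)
A shift-reduce conflict occurs when an LR(0) state has both:
  - a complete (reduce) item [A → α .] (dot at the end), and
  - a shift item [B → β . c γ] (dot before a terminal).

Augment with E' → E and build the canonical LR(0) collection (I0 = CLOSURE({[E' → . E]}), then GOTO on every symbol after a dot until no new states appear). It has 11 states:
  I0: { [E → . (], [E → . L P], [E' → . E], [L → . ; / f], [L → . ;] }  — shift
  I1: { [E → ( .] }  — reduce
  I2: { [L → ; . / f], [L → ; .] }  — shift, reduce
  I3: { [E' → E .] }  — accept
  I4: { [E → L . P], [P → . / E E] }  — shift
  I5: { [E → . (], [E → . L P], [L → . ; / f], [L → . ;], [P → / . E E] }  — shift
  I6: { [E → L P .] }  — reduce
  I7: { [E → . (], [E → . L P], [L → . ; / f], [L → . ;], [P → / E . E] }  — shift
  I8: { [P → / E E .] }  — reduce
  I9: { [L → ; / . f] }  — shift
  I10: { [L → ; / f .] }  — reduce

I2 contains reduce item [L → ; .] and shift item [L → ; . / f] — shift-reduce conflict.

Answer: Yes — I2: [L → ; .] vs [L → ; . / f]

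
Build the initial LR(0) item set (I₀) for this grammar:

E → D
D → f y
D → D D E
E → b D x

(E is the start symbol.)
{ [D → . D D E], [D → . f y], [E → . D], [E → . b D x], [E' → . E] }

First, augment the grammar with E' → E
I₀ = CLOSURE({ [E' → . E] }):
  [E' → . E] has the dot before E: add [E → . D], [E → . b D x]
  [E → . D] has the dot before D: add [D → . f y], [D → . D D E]
No further items can be added.

I₀ = { [D → . D D E], [D → . f y], [E → . D], [E → . b D x], [E' → . E] }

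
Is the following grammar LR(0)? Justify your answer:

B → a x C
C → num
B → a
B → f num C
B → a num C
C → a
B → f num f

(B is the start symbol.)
A grammar is LR(0) if no state in the canonical LR(0) collection has:
  - both a shift item (dot before a terminal) and a complete item (shift-reduce conflict), or
  - two or more complete items (reduce-reduce conflict; the accept item [B' → B .] counts as a complete item here).

Augment with B' → B and build the canonical LR(0) collection (I0 = CLOSURE({[B' → . B]}), then GOTO on every symbol after a dot until no new states appear). It has 13 states:
  I0: { [B → . a num C], [B → . a x C], [B → . a], [B → . f num C], [B → . f num f], [B' → . B] }  — shift
  I1: { [B' → B .] }  — accept
  I2: { [B → a . num C], [B → a . x C], [B → a .] }  — shift, reduce
  I3: { [B → f . num C], [B → f . num f] }  — shift
  I4: { [B → f num . C], [B → f num . f], [C → . a], [C → . num] }  — shift
  I5: { [B → f num C .] }  — reduce
  I6: { [C → a .] }  — reduce
  I7: { [B → f num f .] }  — reduce
  I8: { [C → num .] }  — reduce
  I9: { [B → a num . C], [C → . a], [C → . num] }  — shift
  I10: { [B → a x . C], [C → . a], [C → . num] }  — shift
  I11: { [B → a x C .] }  — reduce
  I12: { [B → a num C .] }  — reduce

Conflict in state I2:
  Shift-reduce conflict between [B → a .] and [B → a . num C]
So the grammar is NOT LR(0).

Answer: No. Shift-reduce conflict between [B → a .] and [B → a . num C]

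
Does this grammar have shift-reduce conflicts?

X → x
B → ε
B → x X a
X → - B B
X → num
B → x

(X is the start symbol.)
Yes — I1: [B → .] vs [B → . x]; I5: [B → .] vs [B → . x]; I6: [B → x .] vs [X → . - B B]

A shift-reduce conflict occurs when an LR(0) state has both:
  - a complete (reduce) item [A → α .] (dot at the end), and
  - a shift item [B → β . c γ] (dot before a terminal).

Augment with X' → X and build the canonical LR(0) collection (I0 = CLOSURE({[X' → . X]}), then GOTO on every symbol after a dot until no new states appear). It has 10 states:
  I0: { [X → . - B B], [X → . num], [X → . x], [X' → . X] }  — shift
  I1: { [B → . x X a], [B → . x], [B → .], [X → - . B B] }  — shift, reduce
  I2: { [X' → X .] }  — accept
  I3: { [X → num .] }  — reduce
  I4: { [X → x .] }  — reduce
  I5: { [B → . x X a], [B → . x], [B → .], [X → - B . B] }  — shift, reduce
  I6: { [B → x . X a], [B → x .], [X → . - B B], [X → . num], [X → . x] }  — shift, reduce
  I7: { [B → x X . a] }  — shift
  I8: { [B → x X a .] }  — reduce
  I9: { [X → - B B .] }  — reduce

I1 contains reduce item [B → .] and shift items [B → . x], [B → . x X a] — shift-reduce conflict.
I5 contains reduce item [B → .] and shift items [B → . x], [B → . x X a] — shift-reduce conflict.
I6 contains reduce item [B → x .] and shift items [X → . - B B], [X → . num], [X → . x] — shift-reduce conflict.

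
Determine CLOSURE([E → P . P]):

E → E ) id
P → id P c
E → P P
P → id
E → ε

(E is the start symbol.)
{ [E → P . P], [P → . id P c], [P → . id] }

Start with: [E → P . P]
  [E → P . P] has the dot before P: add [P → . id P c], [P → . id]
No further items can be added.

CLOSURE = { [E → P . P], [P → . id P c], [P → . id] }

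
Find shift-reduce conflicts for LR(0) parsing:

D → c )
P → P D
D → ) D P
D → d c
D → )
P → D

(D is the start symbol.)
Yes — I1: [D → ) .] vs [D → . )]; I9: [D → ) D P .] vs [D → . )]

A shift-reduce conflict occurs when an LR(0) state has both:
  - a complete (reduce) item [A → α .] (dot at the end), and
  - a shift item [B → β . c γ] (dot before a terminal).

Augment with D' → D and build the canonical LR(0) collection (I0 = CLOSURE({[D' → . D]}), then GOTO on every symbol after a dot until no new states appear). It has 11 states:
  I0: { [D → . ) D P], [D → . )], [D → . c )], [D → . d c], [D' → . D] }  — shift
  I1: { [D → ) . D P], [D → ) .], [D → . ) D P], [D → . )], [D → . c )], [D → . d c] }  — shift, reduce
  I2: { [D' → D .] }  — accept
  I3: { [D → c . )] }  — shift
  I4: { [D → d . c] }  — shift
  I5: { [D → d c .] }  — reduce
  I6: { [D → c ) .] }  — reduce
  I7: { [D → ) D . P], [D → . ) D P], [D → . )], [D → . c )], [D → . d c], [P → . D], [P → . P D] }  — shift
  I8: { [P → D .] }  — reduce
  I9: { [D → ) D P .], [D → . ) D P], [D → . )], [D → . c )], [D → . d c], [P → P . D] }  — shift, reduce
  I10: { [P → P D .] }  — reduce

I1 contains reduce item [D → ) .] and shift items [D → . )], [D → . ) D P], [D → . c )], [D → . d c] — shift-reduce conflict.
I9 contains reduce item [D → ) D P .] and shift items [D → . )], [D → . ) D P], [D → . c )], [D → . d c] — shift-reduce conflict.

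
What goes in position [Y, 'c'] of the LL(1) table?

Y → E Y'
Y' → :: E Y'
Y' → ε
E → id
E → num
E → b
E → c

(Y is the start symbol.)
Y → E Y'

To find M[Y, 'c'], we find productions for Y where 'c' is in the predict set (PREDICT(N → α) = (FIRST(α) \ {ε}) ∪ (FOLLOW(N) if α ⇒* ε)).

Relevant sets:
  FIRST(E) = { 'b', 'c', 'id', 'num' }

Y → E Y': PREDICT = { 'b', 'c', 'id', 'num' }
  'c' is in predict set, so this production goes in M[Y, 'c']

M[Y, 'c'] = Y → E Y'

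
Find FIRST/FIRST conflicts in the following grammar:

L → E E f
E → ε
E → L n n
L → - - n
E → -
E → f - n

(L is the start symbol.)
FIRST sets of the non-terminals at (or reachable through a nullable prefix from) the front of some alternative:
  FIRST(E) = { '-', 'f', ε }
  FIRST(L) = { '-', 'f' }

Productions for L:
  L → E E f: FIRST = { '-', 'f' }
  L → - - n: FIRST = { '-' }
Productions for E:
  E → ε: FIRST = { ε }
  E → L n n: FIRST = { '-', 'f' }
  E → -: FIRST = { '-' }
  E → f - n: FIRST = { 'f' }

Conflict for L: L → E E f and L → - - n
  Overlap: { '-' }
Conflict for E: E → L n n and E → -
  Overlap: { '-' }
Conflict for E: E → L n n and E → f - n
  Overlap: { 'f' }

Answer: Yes. L → E E f / L → '-' '-' n on { '-' }; E → L n n / E → '-' on { '-' }; E → L n n / E → f '-' n on { 'f' }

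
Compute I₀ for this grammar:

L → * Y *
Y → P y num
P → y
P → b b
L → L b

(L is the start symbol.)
First, augment the grammar with L' → L
I₀ = CLOSURE({ [L' → . L] }):
  [L' → . L] has the dot before L: add [L → . * Y *], [L → . L b]
No further items can be added.

I₀ = { [L → . * Y *], [L → . L b], [L' → . L] }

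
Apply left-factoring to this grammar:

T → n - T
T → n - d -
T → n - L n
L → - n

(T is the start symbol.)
T → n - T'
T' → T
T' → d -
T' → L n
L → - n

Left-factoring transforms A → αβ₁ | αβ₂ into A → αA' and A' → β₁ | β₂
(α is the longest common prefix among the alternatives). Repeat until
no nonterminal has two alternatives with a common prefix.

Round 1: T has alternatives sharing prefix 'n -'. Introduce T': T → n - T'
  Add: T' → T
  Add: T' → d -
  Add: T' → L n

No remaining common prefixes — done.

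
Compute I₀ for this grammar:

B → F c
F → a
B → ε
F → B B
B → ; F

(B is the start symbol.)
{ [B → . ; F], [B → . F c], [B → .], [B' → . B], [F → . B B], [F → . a] }

First, augment the grammar with B' → B
I₀ = CLOSURE({ [B' → . B] }):
  [B' → . B] has the dot before B: add [B → . F c], [B → .], [B → . ; F]
  [B → . F c] has the dot before F: add [F → . a], [F → . B B]
No further items can be added.

I₀ = { [B → . ; F], [B → . F c], [B → .], [B' → . B], [F → . B B], [F → . a] }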